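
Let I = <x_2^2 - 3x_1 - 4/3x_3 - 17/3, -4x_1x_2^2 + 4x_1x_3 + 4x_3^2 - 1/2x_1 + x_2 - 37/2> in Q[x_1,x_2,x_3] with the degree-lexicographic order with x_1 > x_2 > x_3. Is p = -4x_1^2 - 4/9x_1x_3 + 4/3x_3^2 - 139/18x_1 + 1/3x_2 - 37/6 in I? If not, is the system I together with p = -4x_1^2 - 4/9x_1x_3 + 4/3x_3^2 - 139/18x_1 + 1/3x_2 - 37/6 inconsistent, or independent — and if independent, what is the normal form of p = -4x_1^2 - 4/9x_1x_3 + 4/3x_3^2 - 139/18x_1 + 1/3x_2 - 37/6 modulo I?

-4x_1^2 - 4/9x_1x_3 + 4/3x_3^2 - 139/18x_1 + 1/3x_2 - 37/6 lies in I (it reduces to 0).

First compute the reduced Gröbner basis of I by Buchberger's algorithm.
f_1 = x_2^2 - 3x_1 - 4/3x_3 - 17/3, LT = x_2^2.
f_2 = -4x_1x_2^2 + 4x_1x_3 + 4x_3^2 - 1/2x_1 + x_2 - 37/2, LT = x_1x_2^2.

S(f_1,f_2): lcm = x_1x_2^2. S = -3x_1^2 - 1/3x_1x_3 + x_3^2 - 139/24x_1 + 1/4x_2 - 37/8.
  leading term x_1^2: no divisor's leading term divides it; move -3x_1^2 to the remainder.
  leading term x_1x_3: no divisor's leading term divides it; move -1/3x_1x_3 to the remainder.
  leading term x_3^2: no divisor's leading term divides it; move x_3^2 to the remainder.
  leading term x_1: no divisor's leading term divides it; move -139/24x_1 to the remainder.
  leading term x_2: no divisor's leading term divides it; move 1/4x_2 to the remainder.
  leading term 1: no divisor's leading term divides it; move -37/8 to the remainder.
  remainder -3x_1^2 - 1/3x_1x_3 + x_3^2 - 139/24x_1 + 1/4x_2 - 37/8 ≠ 0; add h_3 = -3x_1^2 - 1/3x_1x_3 + x_3^2 - 139/24x_1 + 1/4x_2 - 37/8 to the basis.

S(f_1,h_3): leading monomials are coprime, so the S-polynomial reduces to 0 (Buchberger's first criterion).
S(f_2,h_3): lcm = x_1^2x_2^2. S = -1/9x_1x_2^2x_3 + 1/3x_2^2x_3^2 - x_1^2x_3 - 139/72x_1x_2^2 - x_1x_3^2 + 1/12x_2^3 + 1/8x_1^2 - 1/4x_1x_2 - 37/24x_2^2 + 37/8x_1.
  leading term x_1x_2^2x_3: subtract (-1/9x_1x_3)·f_1 from -1/9x_1x_2^2x_3 + 1/3x_2^2x_3^2 - x_1^2x_3 - 139/72x_1x_2^2 - x_1x_3^2 + 1/12x_2^3 + 1/8x_1^2 - 1/4x_1x_2 - 37/24x_2^2 + 37/8x_1 → 1/3x_2^2x_3^2 - 4/3x_1^2x_3 - 139/72x_1x_2^2 - 31/27x_1x_3^2 + 1/12x_2^3 + 1/8x_1^2 - 1/4x_1x_2 - 17/27x_1x_3 - 37/24x_2^2 + 37/8x_1
  leading term x_2^2x_3^2: subtract (1/3x_3^2)·f_1 from 1/3x_2^2x_3^2 - 4/3x_1^2x_3 - 139/72x_1x_2^2 - 31/27x_1x_3^2 + 1/12x_2^3 + 1/8x_1^2 - 1/4x_1x_2 - 17/27x_1x_3 - 37/24x_2^2 + 37/8x_1 → -4/3x_1^2x_3 - 139/72x_1x_2^2 - 4/27x_1x_3^2 + 1/12x_2^3 + 4/9x_3^3 + 1/8x_1^2 - 1/4x_1x_2 - 17/27x_1x_3 - 37/24x_2^2 + 17/9x_3^2 + 37/8x_1
  leading term x_1^2x_3: subtract (4/9x_3)·h_3 from -4/3x_1^2x_3 - 139/72x_1x_2^2 - 4/27x_1x_3^2 + 1/12x_2^3 + 4/9x_3^3 + 1/8x_1^2 - 1/4x_1x_2 - 17/27x_1x_3 - 37/24x_2^2 + 17/9x_3^2 + 37/8x_1 → -139/72x_1x_2^2 + 1/12x_2^3 + 1/8x_1^2 - 1/4x_1x_2 + 35/18x_1x_3 - 37/24x_2^2 - 1/9x_2x_3 + 17/9x_3^2 + 37/8x_1 + 37/18x_3
  leading term x_1x_2^2: subtract (-139/72x_1)·f_1 from -139/72x_1x_2^2 + 1/12x_2^3 + 1/8x_1^2 - 1/4x_1x_2 + 35/18x_1x_3 - 37/24x_2^2 - 1/9x_2x_3 + 17/9x_3^2 + 37/8x_1 + 37/18x_3 → 1/12x_2^3 - 17/3x_1^2 - 1/4x_1x_2 - 17/27x_1x_3 - 37/24x_2^2 - 1/9x_2x_3 + 17/9x_3^2 - 341/54x_1 + 37/18x_3
  leading term x_2^3: subtract (1/12x_2)·f_1 from 1/12x_2^3 - 17/3x_1^2 - 1/4x_1x_2 - 17/27x_1x_3 - 37/24x_2^2 - 1/9x_2x_3 + 17/9x_3^2 - 341/54x_1 + 37/18x_3 → -17/3x_1^2 - 17/27x_1x_3 - 37/24x_2^2 + 17/9x_3^2 - 341/54x_1 + 17/36x_2 + 37/18x_3
  leading term x_1^2: subtract (17/9)·h_3 from -17/3x_1^2 - 17/27x_1x_3 - 37/24x_2^2 + 17/9x_3^2 - 341/54x_1 + 17/36x_2 + 37/18x_3 → -37/24x_2^2 + 37/8x_1 + 37/18x_3 + 629/72
  leading term x_2^2: subtract (-37/24)·f_1 from -37/24x_2^2 + 37/8x_1 + 37/18x_3 + 629/72 → 0
  remainder 0.

Every S-polynomial of the final basis reduces to 0, so we have a Gröbner basis.
Inter-reduce: drop elements whose leading term is divisible by another's, tail-reduce, and make monic.
Reduced Gröbner basis: {x_1^2 + 1/9x_1x_3 - 1/3x_3^2 + 139/72x_1 - 1/12x_2 + 37/24, x_2^2 - 3x_1 - 4/3x_3 - 17/3}.
Label its elements g_1 = x_1^2 + 1/9x_1x_3 - 1/3x_3^2 + 139/72x_1 - 1/12x_2 + 37/24, g_2 = x_2^2 - 3x_1 - 4/3x_3 - 17/3.

Reduce p = -4x_1^2 - 4/9x_1x_3 + 4/3x_3^2 - 139/18x_1 + 1/3x_2 - 37/6 modulo G:
  leading term x_1^2: subtract (-4)·g_1 from -4x_1^2 - 4/9x_1x_3 + 4/3x_3^2 - 139/18x_1 + 1/3x_2 - 37/6 → 0
  normal form = 0.
Since the normal form is 0, p ∈ I.

Ideal membership is decidable via reduction modulo a Gröbner basis.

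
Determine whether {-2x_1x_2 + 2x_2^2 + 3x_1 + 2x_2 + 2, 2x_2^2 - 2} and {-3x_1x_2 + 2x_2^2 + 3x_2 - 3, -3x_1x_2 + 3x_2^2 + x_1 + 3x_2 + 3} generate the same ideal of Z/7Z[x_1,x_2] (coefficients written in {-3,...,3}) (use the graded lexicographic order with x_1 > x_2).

No, the ideals differ.

For a fixed monomial order, each ideal has a unique reduced Gröbner basis; comparing bases decides equality.
Buchberger on the first generating set:
f_1 = -2x_1x_2 + 2x_2^2 + 3x_1 + 2x_2 + 2, LT = x_1x_2.
f_2 = 2x_2^2 - 2, LT = x_2^2.

S(f_1,f_2): lcm = x_1x_2^2. S = -x_2^3 + 2x_1x_2 - x_2^2 + x_1 - x_2.
  leading term x_2^3: subtract (3x_2)·f_2 from -x_2^3 + 2x_1x_2 - x_2^2 + x_1 - x_2 → 2x_1x_2 - x_2^2 + x_1 - 2x_2
  leading term x_1x_2: subtract (-1)·f_1 from 2x_1x_2 - x_2^2 + x_1 - 2x_2 → x_2^2 - 3x_1 + 2
  leading term x_2^2: subtract (-3)·f_2 from x_2^2 - 3x_1 + 2 → -3x_1 + 3
  leading term x_1: no divisor's leading term divides it; move -3x_1 to the remainder.
  leading term 1: no divisor's leading term divides it; move 3 to the remainder.
  remainder -3x_1 + 3 ≠ 0; add g_3 = -3x_1 + 3 to the basis.

The other S-polynomials (S(f_1,g_3), S(f_2,g_3)) all reduce to 0 modulo the current basis, so we have a Gröbner basis.
Inter-reduce: drop elements whose leading term is divisible by another's, tail-reduce, and make monic.
Reduced Gröbner basis: {x_2^2 - 1, x_1 - 1}.

Buchberger on the second generating set:
h_1 = -3x_1x_2 + 2x_2^2 + 3x_2 - 3, LT = x_1x_2.
h_2 = -3x_1x_2 + 3x_2^2 + x_1 + 3x_2 + 3, LT = x_1x_2.

S(h_1,h_2): lcm = x_1x_2. S = -2x_2^2 - 2x_1 + 2.
  leading term x_2^2: no divisor's leading term divides it; move -2x_2^2 to the remainder.
  leading term x_1: no divisor's leading term divides it; move -2x_1 to the remainder.
  leading term 1: no divisor's leading term divides it; move 2 to the remainder.
  remainder -2x_2^2 - 2x_1 + 2 ≠ 0; add k_3 = -2x_2^2 - 2x_1 + 2 to the basis.

S(h_1,k_3): lcm = x_1x_2^2. S = -3x_2^3 - x_1^2 - x_2^2 + x_1 + x_2.
  leading term x_2^3: subtract (-2x_2)·k_3 from -3x_2^3 - x_1^2 - x_2^2 + x_1 + x_2 → -x_1^2 + 3x_1x_2 - x_2^2 + x_1 - 2x_2
  leading term x_1^2: no divisor's leading term divides it; move -x_1^2 to the remainder.
  leading term x_1x_2: subtract (-1)·h_1 from 3x_1x_2 - x_2^2 + x_1 - 2x_2 → x_2^2 + x_1 + x_2 - 3
  leading term x_2^2: subtract (3)·k_3 from x_2^2 + x_1 + x_2 - 3 → x_2 - 2
  leading term x_2: no divisor's leading term divides it; move x_2 to the remainder.
  leading term 1: no divisor's leading term divides it; move -2 to the remainder.
  remainder -x_1^2 + x_2 - 2 ≠ 0; add k_4 = -x_1^2 + x_2 - 2 to the basis.

The other S-polynomials (S(h_2,k_3), S(h_1,k_4), S(h_2,k_4), S(k_3,k_4)) all reduce to 0 modulo the current basis, so we have a Gröbner basis.
Inter-reduce: drop elements whose leading term is divisible by another's, tail-reduce, and make monic.
Reduced Gröbner basis: {x_1^2 - x_2 + 2, x_1x_2 + 3x_1 - x_2 - 2, x_2^2 + x_1 - 1}.

The bases are distinct; the ideals are different.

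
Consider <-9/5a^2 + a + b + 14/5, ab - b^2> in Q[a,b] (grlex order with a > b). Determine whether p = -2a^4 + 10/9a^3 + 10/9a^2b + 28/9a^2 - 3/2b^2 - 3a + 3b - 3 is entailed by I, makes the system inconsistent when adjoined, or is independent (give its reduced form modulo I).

-2a^4 + 10/9a^3 + 10/9a^2b + 28/9a^2 - 3/2b^2 - 3a + 3b - 3 is independent of I; its normal form modulo I is -3/2b^2 - 3a + 3b - 3.

First compute the reduced Gröbner basis of I by Buchberger's algorithm.
f_1 = -9/5a^2 + a + b + 14/5, LT = a^2.
f_2 = ab - b^2, LT = ab.

S(f_1,f_2): lcm = a^2b. S = ab^2 - 5/9ab - 5/9b^2 - 14/9b.
  leading term ab^2: subtract (b)·f_2 from ab^2 - 5/9ab - 5/9b^2 - 14/9b → b^3 - 5/9ab - 5/9b^2 - 14/9b
  leading term b^3: no divisor's leading term divides it; move b^3 to the remainder.
  leading term ab: subtract (-5/9)·f_2 from -5/9ab - 5/9b^2 - 14/9b → -10/9b^2 - 14/9b
  leading term b^2: no divisor's leading term divides it; move -10/9b^2 to the remainder.
  leading term b: no divisor's leading term divides it; move -14/9b to the remainder.
  remainder b^3 - 10/9b^2 - 14/9b ≠ 0; add h_3 = b^3 - 10/9b^2 - 14/9b to the basis.

The other S-polynomials (S(f_1,h_3), S(f_2,h_3)) all reduce to 0 modulo the current basis, so we have a Gröbner basis.
Inter-reduce: drop elements whose leading term is divisible by another's, tail-reduce, and make monic.
Reduced Gröbner basis: {b^3 - 10/9b^2 - 14/9b, a^2 - 5/9a - 5/9b - 14/9, ab - b^2}.
Label its elements g_1 = b^3 - 10/9b^2 - 14/9b, g_2 = a^2 - 5/9a - 5/9b - 14/9, g_3 = ab - b^2.

Reduce p = -2a^4 + 10/9a^3 + 10/9a^2b + 28/9a^2 - 3/2b^2 - 3a + 3b - 3 modulo G:
  leading term a^4: subtract (-2a^2)·g_2 from -2a^4 + 10/9a^3 + 10/9a^2b + 28/9a^2 - 3/2b^2 - 3a + 3b - 3 → -3/2b^2 - 3a + 3b - 3
  leading term b^2: no divisor's leading term divides it; move -3/2b^2 to the remainder.
  leading term a: no divisor's leading term divides it; move -3a to the remainder.
  leading term b: no divisor's leading term divides it; move 3b to the remainder.
  leading term 1: no divisor's leading term divides it; move -3 to the remainder.
  normal form = -3/2b^2 - 3a + 3b - 3.
The normal form is nonzero, so p ∉ I. Since p minus its normal form lies in I, I + (p) = I + (r) where r = -3/2b^2 - 3a + 3b - 3; decide whether this ideal is the whole ring.
Run Buchberger on G together with r (pairs among the g_i already reduce to 0 since G is a Gröbner basis):
g_1 = b^3 - 10/9b^2 - 14/9b, LT = b^3.
g_2 = a^2 - 5/9a - 5/9b - 14/9, LT = a^2.
g_3 = ab - b^2, LT = ab.
r = -3/2b^2 - 3a + 3b - 3, LT = b^2.

S(g_1,r): lcm = b^3. S = -2ab + 8/9b^2 - 32/9b.
  leading term ab: subtract (-2)·g_3 from -2ab + 8/9b^2 - 32/9b → -10/9b^2 - 32/9b
  leading term b^2: subtract (20/27)·r from -10/9b^2 - 32/9b → 20/9a - 52/9b + 20/9
  leading term a: no divisor's leading term divides it; move 20/9a to the remainder.
  leading term b: no divisor's leading term divides it; move -52/9b to the remainder.
  leading term 1: no divisor's leading term divides it; move 20/9 to the remainder.
  remainder 20/9a - 52/9b + 20/9 ≠ 0; add m_5 = 20/9a - 52/9b + 20/9 to the basis.

S(g_3,r): lcm = ab^2. S = -b^3 - 2a^2 + 2ab - 2a.
  leading term b^3: subtract (-1)·g_1 from -b^3 - 2a^2 + 2ab - 2a → -2a^2 + 2ab - 10/9b^2 - 2a - 14/9b
  leading term a^2: subtract (-2)·g_2 from -2a^2 + 2ab - 10/9b^2 - 2a - 14/9b → 2ab - 10/9b^2 - 28/9a - 8/3b - 28/9
  leading term ab: subtract (2)·g_3 from 2ab - 10/9b^2 - 28/9a - 8/3b - 28/9 → 8/9b^2 - 28/9a - 8/3b - 28/9
  leading term b^2: subtract (-16/27)·r from 8/9b^2 - 28/9a - 8/3b - 28/9 → -44/9a - 8/9b - 44/9
  leading term a: subtract (-11/5)·m_5 from -44/9a - 8/9b - 44/9 → -68/5b
  leading term b: no divisor's leading term divides it; move -68/5b to the remainder.
  remainder -68/5b ≠ 0; add m_6 = -68/5b to the basis.

The other S-polynomials (S(g_1,g_2), S(g_1,g_3), S(g_2,g_3), S(g_2,r), S(g_1,m_5), S(g_2,m_5), S(g_3,m_5), S(r,m_5), S(g_1,m_6), S(g_2,m_6), S(g_3,m_6), S(r,m_6), S(m_5,m_6)) all reduce to 0 modulo the current basis, so we have a Gröbner basis.
Inter-reduce: drop elements whose leading term is divisible by another's, tail-reduce, and make monic.
Reduced Gröbner basis: {a + 1, b}.
The reduced Gröbner basis of I + (p) is {a + 1, b} ≠ {1}, a proper ideal, so the enlarged system stays consistent: p is independent of I, with normal form -3/2b^2 - 3a + 3b - 3.

The remainder on division by a Gröbner basis is unique — it is the normal form.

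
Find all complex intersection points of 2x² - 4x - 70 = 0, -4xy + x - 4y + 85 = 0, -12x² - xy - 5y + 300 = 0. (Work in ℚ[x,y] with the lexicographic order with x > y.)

Compute a lex Gröbner basis by Buchberger's algorithm.
f_1 = 2x² - 4x - 70, LT = x².
f_2 = -4xy + x - 4y + 85, LT = xy.
f_3 = -12x² - xy - 5y + 300, LT = x².

S(f_1,f_2): lcm = x²y. S = ¼x² - 3xy + 85/4x - 35y.
  reduce S modulo (f_1, f_2, f_3):
  remainder 21x - 32y - 55 ≠ 0; add h_4 = 21x - 32y - 55 to the basis.

S(f_1,f_3): lcm = x². S = -1/12xy - 2x - 5/12y - 10.
  reduce S modulo (f_1, f_2, f_3, h_4):
  remainder -215/63y - 1075/63 ≠ 0; add h_5 = -215/63y - 1075/63 to the basis.

The other S-polynomials (S(f_2,f_3), S(f_1,h_4), S(f_2,h_4), S(f_3,h_4), S(f_1,h_5), S(f_2,h_5), S(f_3,h_5), S(h_4,h_5)) all reduce to 0 modulo the current basis, so we have a Gröbner basis.
Inter-reduce: drop elements whose leading term is divisible by another's, tail-reduce, and make monic.
Reduced Gröbner basis: {x + 5, y + 5}.

A lex Gröbner basis eliminates variables successively. Here y + 5 depends only on y, with roots {-5}; lifting each root through the earlier basis elements recovers the full solutions.
  y = -5: the earlier basis element becomes x + 5 = 0, giving x = -5 — point (-5, -5).

{(-5, -5)}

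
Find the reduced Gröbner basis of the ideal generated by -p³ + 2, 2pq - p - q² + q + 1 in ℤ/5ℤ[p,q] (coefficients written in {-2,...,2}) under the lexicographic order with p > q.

G = {p³ - 2, pq + 2p + 2q² - 2q - 2, q⁴ - 2q³ - q² + q - 1}

f_1 = -p³ + 2, LT = p³.
f_2 = 2pq - p - q² + q + 1, LT = pq.

S(f_1,f_2): lcm = p³q. S = -2p³ - 2p²q² + 2p²q + 2p² - 2q.
  leading term p³: subtract (2)·f_1 from -2p³ - 2p²q² + 2p²q + 2p² - 2q → -2p²q² + 2p²q + 2p² - 2q + 1
  leading term p²q²: subtract (-pq)·f_2 from -2p²q² + 2p²q + 2p² - 2q + 1 → p²q + 2p² - pq³ + pq² + pq - 2q + 1
  leading term p²q: subtract (-2p)·f_2 from p²q + 2p² - pq³ + pq² + pq - 2q + 1 → -pq³ - pq² - 2pq + 2p - 2q + 1
  leading term pq³: subtract (2q²)·f_2 from -pq³ - pq² - 2pq + 2p - 2q + 1 → pq² - 2pq + 2p + 2q⁴ - 2q³ - 2q² - 2q + 1
  leading term pq²: subtract (-2q)·f_2 from pq² - 2pq + 2p + 2q⁴ - 2q³ - 2q² - 2q + 1 → pq + 2p + 2q⁴ + q³ + 1
  leading term pq: subtract (-2)·f_2 from pq + 2p + 2q⁴ + q³ + 1 → 2q⁴ + q³ - 2q² + 2q - 2
  leading term q⁴: no divisor's leading term divides it; move 2q⁴ to the remainder.
  leading term q³: no divisor's leading term divides it; move q³ to the remainder.
  leading term q²: no divisor's leading term divides it; move -2q² to the remainder.
  leading term q: no divisor's leading term divides it; move 2q to the remainder.
  leading term 1: no divisor's leading term divides it; move -2 to the remainder.
  remainder 2q⁴ + q³ - 2q² + 2q - 2 ≠ 0; add g_3 = 2q⁴ + q³ - 2q² + 2q - 2 to the basis.

The other S-polynomials (S(f_1,g_3), S(f_2,g_3)) all reduce to 0 modulo the current basis, so we have a Gröbner basis.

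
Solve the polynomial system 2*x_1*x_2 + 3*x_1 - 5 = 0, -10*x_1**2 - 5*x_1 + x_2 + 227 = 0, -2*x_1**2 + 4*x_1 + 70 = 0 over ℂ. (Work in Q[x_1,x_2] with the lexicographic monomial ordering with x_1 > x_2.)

Compute a lex Gröbner basis by Buchberger's algorithm.
f_1 = 2*x_1*x_2 + 3*x_1 - 5, LT = x_1*x_2.
f_2 = -10*x_1**2 - 5*x_1 + x_2 + 227, LT = x_1**2.
f_3 = -2*x_1**2 + 4*x_1 + 70, LT = x_1**2.

S(f_1,f_2): lcm = x_1**2*x_2. S = 3/2*x_1**2 - 1/2*x_1*x_2 - 5/2*x_1 + 1/10*x_2**2 + 227/10*x_2.
  reduce S modulo (f_1, f_2, f_3):
  remainder -5/2*x_1 + 1/10*x_2**2 + 457/20*x_2 + 164/5 ≠ 0; add h_4 = -5/2*x_1 + 1/10*x_2**2 + 457/20*x_2 + 164/5 to the basis.

S(f_1,f_3): lcm = x_1**2*x_2. S = 3/2*x_1**2 + 2*x_1*x_2 - 5/2*x_1 + 35*x_2.
  reduce S modulo (f_1, f_2, f_3, h_4):
  remainder -1/4*x_2**2 - 879/40*x_2 - 859/20 ≠ 0; add h_5 = -1/4*x_2**2 - 879/40*x_2 - 859/20 to the basis.

S(f_2,f_3): lcm = x_1**2. S = 5/2*x_1 - 1/10*x_2 + 123/10.
  reduce S modulo (f_1, f_2, f_3, h_4, h_5):
  remainder 349/25*x_2 + 698/25 ≠ 0; add h_6 = 349/25*x_2 + 698/25 to the basis.

The other S-polynomials (S(f_1,h_4), S(f_2,h_4), S(f_3,h_4), S(f_1,h_5), S(f_2,h_5), S(f_3,h_5), S(h_4,h_5), S(f_1,h_6), S(f_2,h_6), S(f_3,h_6), S(h_4,h_6), S(h_5,h_6)) all reduce to 0 modulo the current basis, so we have a Gröbner basis.
Inter-reduce: drop elements whose leading term is divisible by another's, tail-reduce, and make monic.
Reduced Gröbner basis: {x_1 + 5, x_2 + 2}.

The lex basis is triangular: the last element involves only x_2. Solving x_2 + 2 = 0 gives x_2 ∈ {-2}; substituting each value into the earlier elements determines the remaining variables.
  x_2 = -2: the earlier basis element becomes x_1 + 5 = 0, giving x_1 = -5 — point (-5, -2).

{(-5, -2)}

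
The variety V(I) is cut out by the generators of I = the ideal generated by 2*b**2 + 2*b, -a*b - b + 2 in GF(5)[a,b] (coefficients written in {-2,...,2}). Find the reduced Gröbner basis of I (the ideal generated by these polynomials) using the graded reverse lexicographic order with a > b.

G = {a - 2, b + 1}

f_1 = 2*b**2 + 2*b, LT = b**2.
f_2 = -a*b - b + 2, LT = a*b.

S(f_1,f_2): lcm = a*b**2. S = a*b - b**2 + 2*b.
  leading term a*b: subtract (-1)·f_2 from a*b - b**2 + 2*b → -b**2 + b + 2
  leading term b**2: subtract (2)·f_1 from -b**2 + b + 2 → 2*b + 2
  leading term b: no divisor's leading term divides it; move 2*b to the remainder.
  leading term 1: no divisor's leading term divides it; move 2 to the remainder.
  remainder 2*b + 2 ≠ 0; add g_3 = 2*b + 2 to the basis.

S(f_2,g_3): lcm = a*b. S = -a + b - 2.
  leading term a: no divisor's leading term divides it; move -a to the remainder.
  leading term b: subtract (-2)·g_3 from b - 2 → 2
  leading term 1: no divisor's leading term divides it; move 2 to the remainder.
  remainder -a + 2 ≠ 0; add g_4 = -a + 2 to the basis.

The other S-polynomials (S(f_1,g_3), S(f_1,g_4), S(f_2,g_4), S(g_3,g_4)) all reduce to 0 modulo the current basis, so we have a Gröbner basis.
Inter-reduce: drop elements whose leading term is divisible by another's, tail-reduce, and make monic.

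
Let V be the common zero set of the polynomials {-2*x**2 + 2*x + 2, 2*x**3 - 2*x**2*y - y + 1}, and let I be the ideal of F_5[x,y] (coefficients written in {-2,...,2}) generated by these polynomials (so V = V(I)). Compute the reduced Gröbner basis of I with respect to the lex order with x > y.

f_1 = -2*x**2 + 2*x + 2, LT = x**2.
f_2 = 2*x**3 - 2*x**2*y - y + 1, LT = x**3.

S(f_1,f_2): lcm = x**3. S = x**2*y - x**2 - x - 2*y + 2.
  reduce S modulo (f_1, f_2):
  remainder x*y - 2*x - y + 1 ≠ 0; add g_3 = x*y - 2*x - y + 1 to the basis.

S(f_1,g_3): lcm = x**2*y. S = 2*x**2 - x - y.
  reduce S modulo (f_1, f_2, g_3):
  remainder x - y + 2 ≠ 0; add g_4 = x - y + 2 to the basis.

S(g_3,g_4): lcm = x*y. S = -2*x + y**2 + 2*y + 1.
  reduce S modulo (f_1, f_2, g_3, g_4):
  remainder y**2 ≠ 0; add g_5 = y**2 to the basis.

The other S-polynomials (S(f_2,g_3), S(f_1,g_4), S(f_2,g_4), S(f_1,g_5), S(f_2,g_5), S(g_3,g_5), S(g_4,g_5)) all reduce to 0 modulo the current basis, so we have a Gröbner basis.
Inter-reduce: drop elements whose leading term is divisible by another's, tail-reduce, and make monic.

G = {x - y + 2, y**2}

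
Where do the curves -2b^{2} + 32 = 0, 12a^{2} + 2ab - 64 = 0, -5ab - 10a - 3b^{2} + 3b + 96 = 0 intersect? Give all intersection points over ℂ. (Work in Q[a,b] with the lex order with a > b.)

{(2, 4)}

Compute a lex Gröbner basis by Buchberger's algorithm.
f_1 = -2b^{2} + 32, LT = b^{2}.
f_2 = 12a^{2} + 2ab - 64, LT = a^{2}.
f_3 = -5ab - 10a - 3b^{2} + 3b + 96, LT = ab.

S(f_1,f_3): lcm = ab^{2}. S = -2ab - 16a - \tfrac{3}{5}b^{3} + \tfrac{3}{5}b^{2} + \tfrac{96}{5}b.
  leading term ab: subtract (\tfrac{2}{5})·f_3 from -2ab - 16a - \tfrac{3}{5}b^{3} + \tfrac{3}{5}b^{2} + \tfrac{96}{5}b → -12a - \tfrac{3}{5}b^{3} + \tfrac{9}{5}b^{2} + 18b - \tfrac{192}{5}
  leading term a: no divisor's leading term divides it; move -12a to the remainder.
  leading term b^{3}: subtract (\tfrac{3}{10}b)·f_1 from -\tfrac{3}{5}b^{3} + \tfrac{9}{5}b^{2} + 18b - \tfrac{192}{5} → \tfrac{9}{5}b^{2} + \tfrac{42}{5}b - \tfrac{192}{5}
  leading term b^{2}: subtract (-\tfrac{9}{10})·f_1 from \tfrac{9}{5}b^{2} + \tfrac{42}{5}b - \tfrac{192}{5} → \tfrac{42}{5}b - \tfrac{48}{5}
  leading term b: no divisor's leading term divides it; move \tfrac{42}{5}b to the remainder.
  leading term 1: no divisor's leading term divides it; move -\tfrac{48}{5} to the remainder.
  remainder -12a + \tfrac{42}{5}b - \tfrac{48}{5} ≠ 0; add h_4 = -12a + \tfrac{42}{5}b - \tfrac{48}{5} to the basis.

S(f_2,f_3): lcm = a^{2}b. S = -2a^{2} - \tfrac{13}{30}ab^{2} + \tfrac{3}{5}ab + \tfrac{96}{5}a - \tfrac{16}{3}b.
  leading term a^{2}: subtract (-\tfrac{1}{6})·f_2 from -2a^{2} - \tfrac{13}{30}ab^{2} + \tfrac{3}{5}ab + \tfrac{96}{5}a - \tfrac{16}{3}b → -\tfrac{13}{30}ab^{2} + \tfrac{14}{15}ab + \tfrac{96}{5}a - \tfrac{16}{3}b - \tfrac{32}{3}
  leading term ab^{2}: subtract (\tfrac{13}{60}a)·f_1 from -\tfrac{13}{30}ab^{2} + \tfrac{14}{15}ab + \tfrac{96}{5}a - \tfrac{16}{3}b - \tfrac{32}{3} → \tfrac{14}{15}ab + \tfrac{184}{15}a - \tfrac{16}{3}b - \tfrac{32}{3}
  leading term ab: subtract (-\tfrac{14}{75})·f_3 from \tfrac{14}{15}ab + \tfrac{184}{15}a - \tfrac{16}{3}b - \tfrac{32}{3} → \tfrac{52}{5}a - \tfrac{14}{25}b^{2} - \tfrac{358}{75}b + \tfrac{544}{75}
  leading term a: subtract (-\tfrac{13}{15})·h_4 from \tfrac{52}{5}a - \tfrac{14}{25}b^{2} - \tfrac{358}{75}b + \tfrac{544}{75} → -\tfrac{14}{25}b^{2} + \tfrac{188}{75}b - \tfrac{16}{15}
  leading term b^{2}: subtract (\tfrac{7}{25})·f_1 from -\tfrac{14}{25}b^{2} + \tfrac{188}{75}b - \tfrac{16}{15} → \tfrac{188}{75}b - \tfrac{752}{75}
  leading term b: no divisor's leading term divides it; move \tfrac{188}{75}b to the remainder.
  leading term 1: no divisor's leading term divides it; move -\tfrac{752}{75} to the remainder.
  remainder \tfrac{188}{75}b - \tfrac{752}{75} ≠ 0; add h_5 = \tfrac{188}{75}b - \tfrac{752}{75} to the basis.

The other S-polynomials (S(f_1,f_2), S(f_1,h_4), S(f_2,h_4), S(f_3,h_4), S(f_1,h_5), S(f_2,h_5), S(f_3,h_5), S(h_4,h_5)) all reduce to 0 modulo the current basis, so we have a Gröbner basis.
Inter-reduce: drop elements whose leading term is divisible by another's, tail-reduce, and make monic.
Reduced Gröbner basis: {a - 2, b - 4}.

Elimination: the polynomial b - 4 lies in the elimination ideal for b, so b ∈ {4}. For each such b, the remaining basis elements (now univariate) give the rest of the solution.
  b = 4: the earlier basis element becomes a - 2 = 0, giving a = 2 — point (2, 4).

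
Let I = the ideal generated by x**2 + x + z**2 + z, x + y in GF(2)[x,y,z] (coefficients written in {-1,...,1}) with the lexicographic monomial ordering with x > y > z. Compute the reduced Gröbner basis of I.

f_1 = x**2 + x + z**2 + z, LT = x**2.
f_2 = x + y, LT = x.

S(f_1,f_2): lcm = x**2. S = x*y + x + z**2 + z.
  leading term x*y: subtract (y)·f_2 from x*y + x + z**2 + z → x + y**2 + z**2 + z
  leading term x: subtract (1)·f_2 from x + y**2 + z**2 + z → y**2 + y + z**2 + z
  leading term y**2: no divisor's leading term divides it; move y**2 to the remainder.
  leading term y: no divisor's leading term divides it; move y to the remainder.
  leading term z**2: no divisor's leading term divides it; move z**2 to the remainder.
  leading term z: no divisor's leading term divides it; move z to the remainder.
  remainder y**2 + y + z**2 + z ≠ 0; add g_3 = y**2 + y + z**2 + z to the basis.

The other S-polynomials (S(f_1,g_3), S(f_2,g_3)) all reduce to 0 modulo the current basis, so we have a Gröbner basis.
Inter-reduce: drop elements whose leading term is divisible by another's, tail-reduce, and make monic.

G = {x + y, y**2 + y + z**2 + z}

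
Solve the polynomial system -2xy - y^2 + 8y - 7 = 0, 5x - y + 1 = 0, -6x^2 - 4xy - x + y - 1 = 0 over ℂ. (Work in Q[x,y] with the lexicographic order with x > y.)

Compute a lex Gröbner basis by Buchberger's algorithm.
f_1 = -2xy - y^2 + 8y - 7, LT = xy.
f_2 = 5x - y + 1, LT = x.
f_3 = -6x^2 - 4xy - x + y - 1, LT = x^2.

S(f_1,f_2): lcm = xy. S = 7/10y^2 - 21/5y + 7/2.
  leading term y^2: no divisor's leading term divides it; move 7/10y^2 to the remainder.
  leading term y: no divisor's leading term divides it; move -21/5y to the remainder.
  leading term 1: no divisor's leading term divides it; move 7/2 to the remainder.
  remainder 7/10y^2 - 21/5y + 7/2 ≠ 0; add h_4 = 7/10y^2 - 21/5y + 7/2 to the basis.

S(f_1,f_3): lcm = x^2y. S = -1/6xy^2 - 25/6xy + 7/2x + 1/6y^2 - 1/6y.
  leading term xy^2: subtract (1/12y)·f_1 from -1/6xy^2 - 25/6xy + 7/2x + 1/6y^2 - 1/6y → -25/6xy + 7/2x + 1/12y^3 - 1/2y^2 + 5/12y
  leading term xy: subtract (25/12)·f_1 from -25/6xy + 7/2x + 1/12y^3 - 1/2y^2 + 5/12y → 7/2x + 1/12y^3 + 19/12y^2 - 65/4y + 175/12
  leading term x: subtract (7/10)·f_2 from 7/2x + 1/12y^3 + 19/12y^2 - 65/4y + 175/12 → 1/12y^3 + 19/12y^2 - 311/20y + 833/60
  leading term y^3: subtract (5/42y)·h_4 from 1/12y^3 + 19/12y^2 - 311/20y + 833/60 → 25/12y^2 - 479/30y + 833/60
  leading term y^2: subtract (125/42)·h_4 from 25/12y^2 - 479/30y + 833/60 → -52/15y + 52/15
  leading term y: no divisor's leading term divides it; move -52/15y to the remainder.
  leading term 1: no divisor's leading term divides it; move 52/15 to the remainder.
  remainder -52/15y + 52/15 ≠ 0; add h_5 = -52/15y + 52/15 to the basis.

The other S-polynomials (S(f_2,f_3), S(f_1,h_4), S(f_2,h_4), S(f_3,h_4), S(f_1,h_5), S(f_2,h_5), S(f_3,h_5), S(h_4,h_5)) all reduce to 0 modulo the current basis, so we have a Gröbner basis.
Inter-reduce: drop elements whose leading term is divisible by another's, tail-reduce, and make monic.
Reduced Gröbner basis: {x, y - 1}.

Elimination: the polynomial y - 1 lies in the elimination ideal for y, so y ∈ {1}. For each such y, the remaining basis elements (now univariate) give the rest of the solution.
  y = 1: the earlier basis element becomes x = 0, giving x = 0 — point (0, 1).
Check: every point annihilates each of the original generators.

{(0, 1)}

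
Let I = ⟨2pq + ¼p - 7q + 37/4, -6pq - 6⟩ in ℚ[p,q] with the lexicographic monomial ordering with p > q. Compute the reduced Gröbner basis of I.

f_1 = 2pq + ¼p - 7q + 37/4, LT = pq.
f_2 = -6pq - 6, LT = pq.

S(f_1,f_2): lcm = pq. S = ⅛p - 7/2q + 29/8.
  leading term p: no divisor's leading term divides it; move ⅛p to the remainder.
  leading term q: no divisor's leading term divides it; move -7/2q to the remainder.
  leading term 1: no divisor's leading term divides it; move 29/8 to the remainder.
  remainder ⅛p - 7/2q + 29/8 ≠ 0; add g_3 = ⅛p - 7/2q + 29/8 to the basis.

S(f_1,g_3): lcm = pq. S = ⅛p + 28q² - 65/2q + 37/8.
  leading term p: subtract (1)·g_3 from ⅛p + 28q² - 65/2q + 37/8 → 28q² - 29q + 1
  leading term q²: no divisor's leading term divides it; move 28q² to the remainder.
  leading term q: no divisor's leading term divides it; move -29q to the remainder.
  leading term 1: no divisor's leading term divides it; move 1 to the remainder.
  remainder 28q² - 29q + 1 ≠ 0; add g_4 = 28q² - 29q + 1 to the basis.

S(f_2,g_3): lcm = pq. S = 28q² - 29q + 1.
  leading term q²: subtract (1)·g_4 from 28q² - 29q + 1 → 0
  remainder 0.

S(f_1,g_4): lcm = pq². S = 65/56pq - 1/28p - 7/2q² + 37/8q.
  leading term pq: subtract (65/112)·f_1 from 65/56pq - 1/28p - 7/2q² + 37/8q → -81/448p - 7/2q² + 139/16q - 2405/448
  leading term p: subtract (-81/56)·g_3 from -81/448p - 7/2q² + 139/16q - 2405/448 → -7/2q² + 29/8q - ⅛
  leading term q²: subtract (-⅛)·g_4 from -7/2q² + 29/8q - ⅛ → 0
  remainder 0.

S(f_2,g_4): lcm = pq². S = 29/28pq - 1/28p + q.
  leading term pq: subtract (29/56)·f_1 from 29/28pq - 1/28p + q → -37/224p + 37/8q - 1073/224
  leading term p: subtract (-37/28)·g_3 from -37/224p + 37/8q - 1073/224 → 0
  remainder 0.

S(g_3,g_4): leading monomials are coprime, so the S-polynomial reduces to 0 (Buchberger's first criterion).
Every S-polynomial of the final basis reduces to 0, so we have a Gröbner basis.
Inter-reduce: drop elements whose leading term is divisible by another's, tail-reduce, and make monic.

G = {p - 28q + 29, q² - 29/28q + 1/28}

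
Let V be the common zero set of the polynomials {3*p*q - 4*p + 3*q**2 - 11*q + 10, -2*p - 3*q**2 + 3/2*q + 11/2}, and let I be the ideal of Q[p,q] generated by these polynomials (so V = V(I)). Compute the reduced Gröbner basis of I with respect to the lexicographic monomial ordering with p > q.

f_1 = 3*p*q - 4*p + 3*q**2 - 11*q + 10, LT = p*q.
f_2 = -2*p - 3*q**2 + 3/2*q + 11/2, LT = p.

S(f_1,f_2): lcm = p*q. S = -4/3*p - 3/2*q**3 + 7/4*q**2 - 11/12*q + 10/3.
  reduce S modulo (f_1, f_2):
  remainder -3/2*q**3 + 15/4*q**2 - 23/12*q - 1/3 ≠ 0; add g_3 = -3/2*q**3 + 15/4*q**2 - 23/12*q - 1/3 to the basis.

The other S-polynomials (S(f_1,g_3), S(f_2,g_3)) all reduce to 0 modulo the current basis, so we have a Gröbner basis.
Inter-reduce: drop elements whose leading term is divisible by another's, tail-reduce, and make monic.

G = {p + 3/2*q**2 - 3/4*q - 11/4, q**3 - 5/2*q**2 + 23/18*q + 2/9}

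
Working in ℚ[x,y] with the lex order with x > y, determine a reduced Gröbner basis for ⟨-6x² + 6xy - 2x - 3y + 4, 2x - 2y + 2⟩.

G = {x + 1, y}

f_1 = -6x² + 6xy - 2x - 3y + 4, LT = x².
f_2 = 2x - 2y + 2, LT = x.

S(f_1,f_2): lcm = x². S = -⅔x + ½y - ⅔.
  reduce S modulo (f_1, f_2):
  remainder -⅙y ≠ 0; add g_3 = -⅙y to the basis.

The other S-polynomials (S(f_1,g_3), S(f_2,g_3)) all reduce to 0 modulo the current basis, so we have a Gröbner basis.
Inter-reduce: drop elements whose leading term is divisible by another's, tail-reduce, and make monic.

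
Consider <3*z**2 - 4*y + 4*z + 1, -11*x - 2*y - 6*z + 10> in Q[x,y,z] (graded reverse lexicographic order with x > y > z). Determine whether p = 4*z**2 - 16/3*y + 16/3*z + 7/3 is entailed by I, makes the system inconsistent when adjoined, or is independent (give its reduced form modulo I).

Adjoining 4*z**2 - 16/3*y + 16/3*z + 7/3 makes the ideal the whole ring: the system is inconsistent.

First compute the reduced Gröbner basis of I by Buchberger's algorithm.
f_1 = 3*z**2 - 4*y + 4*z + 1, LT = z**2.
f_2 = -11*x - 2*y - 6*z + 10, LT = x.

The S-polynomials (S(f_1,f_2)) all reduce to 0 modulo the current basis, so we have a Gröbner basis.
Inter-reduce: drop elements whose leading term is divisible by another's, tail-reduce, and make monic.
Reduced Gröbner basis: {z**2 - 4/3*y + 4/3*z + 1/3, x + 2/11*y + 6/11*z - 10/11}.
Label its elements g_1 = z**2 - 4/3*y + 4/3*z + 1/3, g_2 = x + 2/11*y + 6/11*z - 10/11.

Reduce p = 4*z**2 - 16/3*y + 16/3*z + 7/3 modulo G:
  leading term z**2: subtract (4)·g_1 from 4*z**2 - 16/3*y + 16/3*z + 7/3 → 1
  leading term 1: no divisor's leading term divides it; move 1 to the remainder.
  normal form = 1.
The normal form is nonzero, so p ∉ I. Since p minus its normal form lies in I, I + (p) = I + (r) where r = 1; decide whether this ideal is the whole ring.
Here r = 1 is a nonzero constant, hence a unit: 1 ∈ I + (p), the Gröbner basis of I + (p) is {1}, and the enlarged system has no common solution — adjoining p is inconsistent.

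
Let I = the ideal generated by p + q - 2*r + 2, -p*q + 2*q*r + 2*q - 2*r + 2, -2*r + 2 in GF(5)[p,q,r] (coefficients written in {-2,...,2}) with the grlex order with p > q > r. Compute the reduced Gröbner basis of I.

G = {q**2 - q, p + q, r - 1}

This is the nonlinear analogue of row-reducing a linear system.

f_1 = p + q - 2*r + 2, LT = p.
f_2 = -p*q + 2*q*r + 2*q - 2*r + 2, LT = p*q.
f_3 = -2*r + 2, LT = r.

S(f_1,f_2): lcm = p*q. S = q**2 - q - 2*r + 2.
  leading term q**2: no divisor's leading term divides it; move q**2 to the remainder.
  leading term q: no divisor's leading term divides it; move -q to the remainder.
  leading term r: subtract (1)·f_3 from -2*r + 2 → 0
  remainder q**2 - q ≠ 0; add g_4 = q**2 - q to the basis.

S(f_1,f_3): leading monomials are coprime, so the S-polynomial reduces to 0 (Buchberger's first criterion).
S(f_2,f_3): leading monomials are coprime, so the S-polynomial reduces to 0 (Buchberger's first criterion).
S(f_1,g_4): leading monomials are coprime, so the S-polynomial reduces to 0 (Buchberger's first criterion).
S(f_2,g_4): lcm = p*q**2. S = -2*q**2*r + p*q - 2*q**2 + 2*q*r - 2*q.
  leading term q**2*r: subtract (q**2)·f_3 from -2*q**2*r + p*q - 2*q**2 + 2*q*r - 2*q → p*q + q**2 + 2*q*r - 2*q
  leading term p*q: subtract (q)·f_1 from p*q + q**2 + 2*q*r - 2*q → -q*r + q
  leading term q*r: subtract (-2*q)·f_3 from -q*r + q → 0
  remainder 0.

S(f_3,g_4): leading monomials are coprime, so the S-polynomial reduces to 0 (Buchberger's first criterion).
Every S-polynomial of the final basis reduces to 0, so we have a Gröbner basis.
Inter-reduce: drop elements whose leading term is divisible by another's, tail-reduce, and make monic.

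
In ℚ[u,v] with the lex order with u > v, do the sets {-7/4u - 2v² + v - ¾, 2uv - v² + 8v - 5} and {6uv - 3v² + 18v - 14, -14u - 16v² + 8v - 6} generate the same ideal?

No, the ideals differ.

For a fixed monomial order, each ideal has a unique reduced Gröbner basis; comparing bases decides equality.
Buchberger on the first generating set:
f_1 = -7/4u - 2v² + v - ¾, LT = u.
f_2 = 2uv - v² + 8v - 5, LT = uv.

S(f_1,f_2): lcm = uv. S = 8/7v³ - 1/14v² - 25/7v + 5/2.
  leading term v³: no divisor's leading term divides it; move 8/7v³ to the remainder.
  leading term v²: no divisor's leading term divides it; move -1/14v² to the remainder.
  leading term v: no divisor's leading term divides it; move -25/7v to the remainder.
  leading term 1: no divisor's leading term divides it; move 5/2 to the remainder.
  remainder 8/7v³ - 1/14v² - 25/7v + 5/2 ≠ 0; add g_3 = 8/7v³ - 1/14v² - 25/7v + 5/2 to the basis.

S(f_1,g_3): leading monomials are coprime, so the S-polynomial reduces to 0 (Buchberger's first criterion).
S(f_2,g_3): lcm = uv³. S = 1/16uv² + 25/8uv - 35/16u - ½v⁴ + 4v³ - 5/2v².
  leading term uv²: subtract (-1/28v²)·f_1 from 1/16uv² + 25/8uv - 35/16u - ½v⁴ + 4v³ - 5/2v² → 25/8uv - 35/16u - 4/7v⁴ + 113/28v³ - 283/112v²
  leading term uv: subtract (-25/14v)·f_1 from 25/8uv - 35/16u - 4/7v⁴ + 113/28v³ - 283/112v² → -35/16u - 4/7v⁴ + 13/28v³ - 83/112v² - 75/56v
  leading term u: subtract (5/4)·f_1 from -35/16u - 4/7v⁴ + 13/28v³ - 83/112v² - 75/56v → -4/7v⁴ + 13/28v³ + 197/112v² - 145/56v + 15/16
  leading term v⁴: subtract (-½v)·g_3 from -4/7v⁴ + 13/28v³ + 197/112v² - 145/56v + 15/16 → 3/7v³ - 3/112v² - 75/56v + 15/16
  leading term v³: subtract (⅜)·g_3 from 3/7v³ - 3/112v² - 75/56v + 15/16 → 0
  remainder 0.

Every S-polynomial of the final basis reduces to 0, so we have a Gröbner basis.
Inter-reduce: drop elements whose leading term is divisible by another's, tail-reduce, and make monic.
Reduced Gröbner basis: {u + 8/7v² - 4/7v + 3/7, v³ - 1/16v² - 25/8v + 35/16}.

Buchberger on the second generating set:
h_1 = 6uv - 3v² + 18v - 14, LT = uv.
h_2 = -14u - 16v² + 8v - 6, LT = u.

S(h_1,h_2): lcm = uv. S = -8/7v³ + 1/14v² + 18/7v - 7/3.
  leading term v³: no divisor's leading term divides it; move -8/7v³ to the remainder.
  leading term v²: no divisor's leading term divides it; move 1/14v² to the remainder.
  leading term v: no divisor's leading term divides it; move 18/7v to the remainder.
  leading term 1: no divisor's leading term divides it; move -7/3 to the remainder.
  remainder -8/7v³ + 1/14v² + 18/7v - 7/3 ≠ 0; add k_3 = -8/7v³ + 1/14v² + 18/7v - 7/3 to the basis.

S(h_1,k_3): lcm = uv³. S = 1/16uv² + 9/4uv - 49/24u - ½v⁴ + 3v³ - 7/3v².
  leading term uv²: subtract (1/96v)·h_1 from 1/16uv² + 9/4uv - 49/24u - ½v⁴ + 3v³ - 7/3v² → 9/4uv - 49/24u - ½v⁴ + 97/32v³ - 121/48v² + 7/48v
  leading term uv: subtract (⅜)·h_1 from 9/4uv - 49/24u - ½v⁴ + 97/32v³ - 121/48v² + 7/48v → -49/24u - ½v⁴ + 97/32v³ - 67/48v² - 317/48v + 21/4
  leading term u: subtract (7/48)·h_2 from -49/24u - ½v⁴ + 97/32v³ - 67/48v² - 317/48v + 21/4 → -½v⁴ + 97/32v³ + 15/16v² - 373/48v + 49/8
  leading term v⁴: subtract (7/16v)·k_3 from -½v⁴ + 97/32v³ + 15/16v² - 373/48v + 49/8 → 3v³ - 3/16v² - 27/4v + 49/8
  leading term v³: subtract (-21/8)·k_3 from 3v³ - 3/16v² - 27/4v + 49/8 → 0
  remainder 0.

S(h_2,k_3): leading monomials are coprime, so the S-polynomial reduces to 0 (Buchberger's first criterion).
Every S-polynomial of the final basis reduces to 0, so we have a Gröbner basis.
Inter-reduce: drop elements whose leading term is divisible by another's, tail-reduce, and make monic.
Reduced Gröbner basis: {u + 8/7v² - 4/7v + 3/7, v³ - 1/16v² - 9/4v + 49/24}.

These differ, so the ideals are not equal.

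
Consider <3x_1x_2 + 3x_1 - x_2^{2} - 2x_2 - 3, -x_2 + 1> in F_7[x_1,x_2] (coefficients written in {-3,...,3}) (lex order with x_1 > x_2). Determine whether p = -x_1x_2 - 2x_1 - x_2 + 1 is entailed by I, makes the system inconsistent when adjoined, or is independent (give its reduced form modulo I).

First compute the reduced Gröbner basis of I by Buchberger's algorithm.
f_1 = 3x_1x_2 + 3x_1 - x_2^{2} - 2x_2 - 3, LT = x_1x_2.
f_2 = -x_2 + 1, LT = x_2.

S(f_1,f_2): lcm = x_1x_2. S = 2x_1 + 2x_2^{2} - 3x_2 - 1.
  reduce S modulo (f_1, f_2):
  remainder 2x_1 - 2 ≠ 0; add h_3 = 2x_1 - 2 to the basis.

The other S-polynomials (S(f_1,h_3), S(f_2,h_3)) all reduce to 0 modulo the current basis, so we have a Gröbner basis.
Inter-reduce: drop elements whose leading term is divisible by another's, tail-reduce, and make monic.
Reduced Gröbner basis: {x_1 - 1, x_2 - 1}.
Label its elements g_1 = x_1 - 1, g_2 = x_2 - 1.

Reduce p = -x_1x_2 - 2x_1 - x_2 + 1 modulo G:
  leading term x_1x_2: subtract (-x_2)·g_1 from -x_1x_2 - 2x_1 - x_2 + 1 → -2x_1 - 2x_2 + 1
  leading term x_1: subtract (-2)·g_1 from -2x_1 - 2x_2 + 1 → -2x_2 - 1
  leading term x_2: subtract (-2)·g_2 from -2x_2 - 1 → -3
  leading term 1: no divisor's leading term divides it; move -3 to the remainder.
  normal form = -3.
The normal form is nonzero, so p ∉ I. Since p minus its normal form lies in I, I + (p) = I + (r) where r = -3; decide whether this ideal is the whole ring.
Here r = -3 is a nonzero constant, hence a unit: 1 ∈ I + (p), the Gröbner basis of I + (p) is {1}, and the enlarged system has no common solution — adjoining p is inconsistent.

The remainder on division by a Gröbner basis is unique — it is the normal form.

Adjoining -x_1x_2 - 2x_1 - x_2 + 1 makes the ideal the whole ring: the system is inconsistent.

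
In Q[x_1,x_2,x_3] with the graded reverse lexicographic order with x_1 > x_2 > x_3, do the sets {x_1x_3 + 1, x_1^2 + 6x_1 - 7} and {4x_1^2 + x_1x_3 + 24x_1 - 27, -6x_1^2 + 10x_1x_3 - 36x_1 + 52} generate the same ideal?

Yes, the ideals are equal.

Equality of ideals is decidable: compute both reduced Gröbner bases (unique for the ordering) and check whether they agree.
Buchberger on the first generating set:
f_1 = x_1x_3 + 1, LT = x_1x_3.
f_2 = x_1^2 + 6x_1 - 7, LT = x_1^2.

S(f_1,f_2): lcm = x_1^2x_3. S = -6x_1x_3 + x_1 + 7x_3.
  leading term x_1x_3: subtract (-6)·f_1 from -6x_1x_3 + x_1 + 7x_3 → x_1 + 7x_3 + 6
  leading term x_1: no divisor's leading term divides it; move x_1 to the remainder.
  leading term x_3: no divisor's leading term divides it; move 7x_3 to the remainder.
  leading term 1: no divisor's leading term divides it; move 6 to the remainder.
  remainder x_1 + 7x_3 + 6 ≠ 0; add g_3 = x_1 + 7x_3 + 6 to the basis.

S(f_1,g_3): lcm = x_1x_3. S = -7x_3^2 - 6x_3 + 1.
  leading term x_3^2: no divisor's leading term divides it; move -7x_3^2 to the remainder.
  leading term x_3: no divisor's leading term divides it; move -6x_3 to the remainder.
  leading term 1: no divisor's leading term divides it; move 1 to the remainder.
  remainder -7x_3^2 - 6x_3 + 1 ≠ 0; add g_4 = -7x_3^2 - 6x_3 + 1 to the basis.

S(f_2,g_3): lcm = x_1^2. S = -7x_1x_3 - 7.
  leading term x_1x_3: subtract (-7)·f_1 from -7x_1x_3 - 7 → 0
  remainder 0.

S(f_1,g_4): lcm = x_1x_3^2. S = -6/7x_1x_3 + 1/7x_1 + x_3.
  leading term x_1x_3: subtract (-6/7)·f_1 from -6/7x_1x_3 + 1/7x_1 + x_3 → 1/7x_1 + x_3 + 6/7
  leading term x_1: subtract (1/7)·g_3 from 1/7x_1 + x_3 + 6/7 → 0
  remainder 0.

S(f_2,g_4): leading monomials are coprime, so the S-polynomial reduces to 0 (Buchberger's first criterion).
S(g_3,g_4): leading monomials are coprime, so the S-polynomial reduces to 0 (Buchberger's first criterion).
Every S-polynomial of the final basis reduces to 0, so we have a Gröbner basis.
Inter-reduce: drop elements whose leading term is divisible by another's, tail-reduce, and make monic.
Reduced Gröbner basis: {x_3^2 + 6/7x_3 - 1/7, x_1 + 7x_3 + 6}.

Buchberger on the second generating set:
h_1 = 4x_1^2 + x_1x_3 + 24x_1 - 27, LT = x_1^2.
h_2 = -6x_1^2 + 10x_1x_3 - 36x_1 + 52, LT = x_1^2.

S(h_1,h_2): lcm = x_1^2. S = 23/12x_1x_3 + 23/12.
  leading term x_1x_3: no divisor's leading term divides it; move 23/12x_1x_3 to the remainder.
  leading term 1: no divisor's leading term divides it; move 23/12 to the remainder.
  remainder 23/12x_1x_3 + 23/12 ≠ 0; add k_3 = 23/12x_1x_3 + 23/12 to the basis.

S(h_1,k_3): lcm = x_1^2x_3. S = 1/4x_1x_3^2 + 6x_1x_3 - x_1 - 27/4x_3.
  leading term x_1x_3^2: subtract (3/23x_3)·k_3 from 1/4x_1x_3^2 + 6x_1x_3 - x_1 - 27/4x_3 → 6x_1x_3 - x_1 - 7x_3
  leading term x_1x_3: subtract (72/23)·k_3 from 6x_1x_3 - x_1 - 7x_3 → -x_1 - 7x_3 - 6
  leading term x_1: no divisor's leading term divides it; move -x_1 to the remainder.
  leading term x_3: no divisor's leading term divides it; move -7x_3 to the remainder.
  leading term 1: no divisor's leading term divides it; move -6 to the remainder.
  remainder -x_1 - 7x_3 - 6 ≠ 0; add k_4 = -x_1 - 7x_3 - 6 to the basis.

S(h_2,k_3): lcm = x_1^2x_3. S = -5/3x_1x_3^2 + 6x_1x_3 - x_1 - 26/3x_3.
  leading term x_1x_3^2: subtract (-20/23x_3)·k_3 from -5/3x_1x_3^2 + 6x_1x_3 - x_1 - 26/3x_3 → 6x_1x_3 - x_1 - 7x_3
  leading term x_1x_3: subtract (72/23)·k_3 from 6x_1x_3 - x_1 - 7x_3 → -x_1 - 7x_3 - 6
  leading term x_1: subtract (1)·k_4 from -x_1 - 7x_3 - 6 → 0
  remainder 0.

S(h_1,k_4): lcm = x_1^2. S = -27/4x_1x_3 - 27/4.
  leading term x_1x_3: subtract (-81/23)·k_3 from -27/4x_1x_3 - 27/4 → 0
  remainder 0.

S(h_2,k_4): lcm = x_1^2. S = -26/3x_1x_3 - 26/3.
  leading term x_1x_3: subtract (-104/23)·k_3 from -26/3x_1x_3 - 26/3 → 0
  remainder 0.

S(k_3,k_4): lcm = x_1x_3. S = -7x_3^2 - 6x_3 + 1.
  leading term x_3^2: no divisor's leading term divides it; move -7x_3^2 to the remainder.
  leading term x_3: no divisor's leading term divides it; move -6x_3 to the remainder.
  leading term 1: no divisor's leading term divides it; move 1 to the remainder.
  remainder -7x_3^2 - 6x_3 + 1 ≠ 0; add k_5 = -7x_3^2 - 6x_3 + 1 to the basis.

S(h_1,k_5): leading monomials are coprime, so the S-polynomial reduces to 0 (Buchberger's first criterion).
S(h_2,k_5): leading monomials are coprime, so the S-polynomial reduces to 0 (Buchberger's first criterion).
S(k_3,k_5): lcm = x_1x_3^2. S = -6/7x_1x_3 + 1/7x_1 + x_3.
  leading term x_1x_3: subtract (-72/161)·k_3 from -6/7x_1x_3 + 1/7x_1 + x_3 → 1/7x_1 + x_3 + 6/7
  leading term x_1: subtract (-1/7)·k_4 from 1/7x_1 + x_3 + 6/7 → 0
  remainder 0.

S(k_4,k_5): leading monomials are coprime, so the S-polynomial reduces to 0 (Buchberger's first criterion).
Every S-polynomial of the final basis reduces to 0, so we have a Gröbner basis.
Inter-reduce: drop elements whose leading term is divisible by another's, tail-reduce, and make monic.
Reduced Gröbner basis: {x_3^2 + 6/7x_3 - 1/7, x_1 + 7x_3 + 6}.

Same reduced basis, so the two generating sets span the same ideal.
The choice of monomial ordering does not affect the verdict — as long as both bases are computed under the same ordering, their equality decides ideal equality.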